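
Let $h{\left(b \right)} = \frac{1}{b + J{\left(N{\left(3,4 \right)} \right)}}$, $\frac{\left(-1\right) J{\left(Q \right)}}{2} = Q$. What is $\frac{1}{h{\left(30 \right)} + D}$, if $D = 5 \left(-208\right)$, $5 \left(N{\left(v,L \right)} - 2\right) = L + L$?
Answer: $- \frac{114}{118555} \approx -0.00096158$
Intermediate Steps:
$N{\left(v,L \right)} = 2 + \frac{2 L}{5}$ ($N{\left(v,L \right)} = 2 + \frac{L + L}{5} = 2 + \frac{2 L}{5}$)
$J{\left(Q \right)} = - 2 Q$
$D = -1040$
$h{\left(b \right)} = \frac{1}{- \frac{36}{5} + b}$ ($h{\left(b \right)} = \frac{1}{b - 2 \left(2 + \frac{2}{5} \cdot 4\right)} = \frac{1}{b - 2 \left(2 + \frac{8}{5}\right)} = \frac{1}{b - \frac{36}{5}} = \frac{1}{- \frac{36}{5} + b}$)
$\frac{1}{h{\left(30 \right)} + D} = \frac{1}{\frac{5}{-36 + 5 \cdot 30} - 1040} = \frac{1}{\frac{5}{-36 + 150} - 1040} = \frac{1}{\frac{5}{114} - 1040} = \frac{1}{- \frac{118555}{114}} = - \frac{114}{118555}$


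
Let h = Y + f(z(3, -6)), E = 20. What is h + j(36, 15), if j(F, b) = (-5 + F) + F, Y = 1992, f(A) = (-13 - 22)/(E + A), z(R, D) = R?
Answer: 47322/23 ≈ 2057.5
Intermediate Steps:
f(A) = -35/(20 + A) (f(A) = (-13 - 22)/(20 + A) = -35/(20 + A))
j(F, b) = -5 + 2*F
h = 45781/23 (h = 1992 - 35/(20 + 3) = 1992 - 35/23 = 45781/23 ≈ 1990.5)
h + j(36, 15) = 45781/23 + (-5 + 2*36) = 45781/23 + (-5 + 72) = 45781/23 + 67 = 47322/23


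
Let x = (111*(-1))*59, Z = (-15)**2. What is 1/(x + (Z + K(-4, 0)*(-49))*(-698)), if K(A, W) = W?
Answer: -1/163599 ≈ -6.1125e-6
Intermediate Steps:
Z = 225
x = -6549 (x = -111*59 = -6549)
1/(x + (Z + K(-4, 0)*(-49))*(-698)) = 1/(-6549 + (225 + 0*(-49))*(-698)) = 1/(-6549 + (225 + 0)*(-698)) = 1/(-6549 + 225*(-698)) = 1/(-6549 - 157050) = 1/(-163599) = -1/163599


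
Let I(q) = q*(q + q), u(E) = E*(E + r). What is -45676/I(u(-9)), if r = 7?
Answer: -11419/162 ≈ -70.488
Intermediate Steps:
u(E) = E*(7 + E) (u(E) = E*(E + 7) = E*(7 + E))
I(q) = 2*q² (I(q) = q*(2*q) = 2*q²)
-45676/I(u(-9)) = -45676*1/(162*(7 - 9)²) = -45676/(2*(-9*(-2))²) = -45676/(2*18²) = -45676/(2*324) = -45676/648 = -45676*1/648 = -11419/162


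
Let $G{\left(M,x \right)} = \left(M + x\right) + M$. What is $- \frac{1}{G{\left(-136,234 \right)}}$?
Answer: $\frac{1}{38} \approx 0.026316$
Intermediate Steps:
$G{\left(M,x \right)} = x + 2 M$
$- \frac{1}{G{\left(-136,234 \right)}} = - \frac{1}{234 + 2 \left(-136\right)} = - \frac{1}{234 - 272} = - \frac{1}{-38} = \left(-1\right) \left(- \frac{1}{38}\right) = \frac{1}{38}$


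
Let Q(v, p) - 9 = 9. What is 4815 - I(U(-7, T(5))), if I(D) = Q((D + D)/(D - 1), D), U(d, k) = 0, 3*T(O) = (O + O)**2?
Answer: 4797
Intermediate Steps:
T(O) = 4*O**2/3 (T(O) = (O + O)**2/3 = (2*O)**2/3 = (4*O**2)/3 = 4*O**2/3)
Q(v, p) = 18 (Q(v, p) = 9 + 9 = 18)
I(D) = 18
4815 - I(U(-7, T(5))) = 4815 - 1*18 = 4815 - 18 = 4797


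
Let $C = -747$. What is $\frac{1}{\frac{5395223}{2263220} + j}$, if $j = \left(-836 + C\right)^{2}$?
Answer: $\frac{2263220}{5671383497803} \approx 3.9906 \cdot 10^{-7}$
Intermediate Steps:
$j = 2505889$ ($j = \left(-836 - 747\right)^{2} = \left(-1583\right)^{2} = 2505889$)
$\frac{1}{\frac{5395223}{2263220} + j} = \frac{1}{\frac{5395223}{2263220} + 2505889} = \frac{1}{\frac{5671383497803}{2263220}} = \frac{2263220}{5671383497803}$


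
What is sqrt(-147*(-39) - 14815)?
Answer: I*sqrt(9082) ≈ 95.3*I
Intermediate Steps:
sqrt(-147*(-39) - 14815) = sqrt(5733 - 14815) = sqrt(-9082) = I*sqrt(9082)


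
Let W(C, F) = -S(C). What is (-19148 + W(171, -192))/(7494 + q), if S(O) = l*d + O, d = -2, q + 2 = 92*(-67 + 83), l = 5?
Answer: -19309/8964 ≈ -2.1541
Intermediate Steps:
q = 1470 (q = -2 + 92*(-67 + 83) = -2 + 92*16 = -2 + 1472 = 1470)
S(O) = -10 + O (S(O) = 5*(-2) + O = -10 + O)
W(C, F) = 10 - C (W(C, F) = -(-10 + C) = 10 - C)
(-19148 + W(171, -192))/(7494 + q) = (-19148 + (10 - 1*171))/(7494 + 1470) = (-19148 + (10 - 171))/8964 = (-19148 - 161)*(1/8964) = -19309*1/8964 = -19309/8964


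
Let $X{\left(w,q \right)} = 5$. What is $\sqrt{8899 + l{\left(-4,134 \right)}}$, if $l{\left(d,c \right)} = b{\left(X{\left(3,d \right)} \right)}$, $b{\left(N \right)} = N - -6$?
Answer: $9 \sqrt{110} \approx 94.393$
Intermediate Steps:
$b{\left(N \right)} = 6 + N$ ($b{\left(N \right)} = N + 6 = 6 + N$)
$l{\left(d,c \right)} = 11$ ($l{\left(d,c \right)} = 6 + 5 = 11$)
$\sqrt{8899 + l{\left(-4,134 \right)}} = \sqrt{8899 + 11} = \sqrt{8910} = 9 \sqrt{110}$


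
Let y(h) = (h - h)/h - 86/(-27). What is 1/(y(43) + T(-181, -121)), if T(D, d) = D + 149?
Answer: -27/778 ≈ -0.034704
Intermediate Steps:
T(D, d) = 149 + D
y(h) = 86/27 (y(h) = 0/h - 86*(-1/27) = 0 + 86/27 = 86/27)
1/(y(43) + T(-181, -121)) = 1/(86/27 + (149 - 181)) = 1/(86/27 - 32) = 1/(-778/27) = -27/778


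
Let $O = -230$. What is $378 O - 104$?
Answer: $-87044$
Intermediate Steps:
$378 O - 104 = 378 \left(-230\right) - 104 = -86940 - 104 = -87044$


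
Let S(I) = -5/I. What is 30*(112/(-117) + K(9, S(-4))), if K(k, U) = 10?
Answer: 10580/39 ≈ 271.28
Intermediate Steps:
30*(112/(-117) + K(9, S(-4))) = 30*(112/(-117) + 10) = 30*(112*(-1/117) + 10) = 30*(-112/117 + 10) = 30*(1058/117) = 10580/39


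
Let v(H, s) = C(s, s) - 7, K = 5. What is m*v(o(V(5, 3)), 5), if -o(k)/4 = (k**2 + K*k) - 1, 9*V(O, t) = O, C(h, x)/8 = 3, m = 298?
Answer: 5066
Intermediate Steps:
C(h, x) = 24 (C(h, x) = 8*3 = 24)
V(O, t) = O/9
o(k) = 4 - 20*k - 4*k**2 (o(k) = -4*((k**2 + 5*k) - 1) = -4*(-1 + k**2 + 5*k) = 4 - 20*k - 4*k**2)
v(H, s) = 17 (v(H, s) = 24 - 7 = 17)
m*v(o(V(5, 3)), 5) = 298*17 = 5066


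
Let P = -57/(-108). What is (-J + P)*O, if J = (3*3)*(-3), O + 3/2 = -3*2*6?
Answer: -24775/24 ≈ -1032.3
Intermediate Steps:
O = -75/2 (O = -3/2 - 3*2*6 = -3/2 - 6*6 = -3/2 - 36 = -75/2 ≈ -37.500)
J = -27 (J = 9*(-3) = -27)
P = 19/36 (P = -57*(-1/108) = 19/36 ≈ 0.52778)
(-J + P)*O = (-1*(-27) + 19/36)*(-75/2) = (27 + 19/36)*(-75/2) = (991/36)*(-75/2) = -24775/24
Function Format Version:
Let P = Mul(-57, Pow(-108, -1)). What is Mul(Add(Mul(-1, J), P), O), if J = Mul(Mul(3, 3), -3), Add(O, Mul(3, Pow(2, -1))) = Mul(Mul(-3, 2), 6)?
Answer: Rational(-24775, 24) ≈ -1032.3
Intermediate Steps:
O = Rational(-75, 2) (O = Add(Rational(-3, 2), Mul(Mul(-3, 2), 6)) = Add(Rational(-3, 2), Mul(-6, 6)) = Add(Rational(-3, 2), -36) = Rational(-75, 2) ≈ -37.500)
J = -27 (J = Mul(9, -3) = -27)
P = Rational(19, 36) (P = Mul(-57, Rational(-1, 108)) = Rational(19, 36) ≈ 0.52778)
Mul(Add(Mul(-1, J), P), O) = Mul(Add(Mul(-1, -27), Rational(19, 36)), Rational(-75, 2)) = Mul(Add(27, Rational(19, 36)), Rational(-75, 2)) = Mul(Rational(991, 36), Rational(-75, 2)) = Rational(-24775, 24)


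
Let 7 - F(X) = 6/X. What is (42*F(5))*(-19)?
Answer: -23142/5 ≈ -4628.4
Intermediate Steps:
F(X) = 7 - 6/X
(42*F(5))*(-19) = (42*(7 - 6/5))*(-19) = (42*(29/5))*(-19) = (1218/5)*(-19) = -23142/5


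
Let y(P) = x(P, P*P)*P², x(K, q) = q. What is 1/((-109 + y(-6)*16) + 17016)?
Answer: 1/37643 ≈ 2.6565e-5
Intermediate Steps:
y(P) = P⁴ (y(P) = (P*P)*P² = P²*P² = P⁴)
1/((-109 + y(-6)*16) + 17016) = 1/((-109 + (-6)⁴*16) + 17016) = 1/((-109 + 1296*16) + 17016) = 1/((-109 + 20736) + 17016) = 1/(20627 + 17016) = 1/37643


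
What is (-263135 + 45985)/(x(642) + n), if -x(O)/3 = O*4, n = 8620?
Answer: -108575/458 ≈ -237.06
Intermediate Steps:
x(O) = -12*O (x(O) = -3*O*4 = -12*O)
(-263135 + 45985)/(x(642) + n) = (-263135 + 45985)/(-12*642 + 8620) = -217150/(-7704 + 8620) = -217150/916 = -217150*1/916 = -108575/458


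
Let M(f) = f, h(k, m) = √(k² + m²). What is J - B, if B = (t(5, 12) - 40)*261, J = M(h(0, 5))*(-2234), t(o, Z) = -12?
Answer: 2402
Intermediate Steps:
J = -11170 (J = √(0² + 5²)*(-2234) = √(0 + 25)*(-2234) = √25*(-2234) = 5*(-2234) = -11170)
B = -13572 (B = (-12 - 40)*261 = -52*261 = -13572)
J - B = -11170 - 1*(-13572) = -11170 + 13572 = 2402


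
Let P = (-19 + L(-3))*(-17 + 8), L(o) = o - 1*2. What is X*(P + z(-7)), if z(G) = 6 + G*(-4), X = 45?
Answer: 11250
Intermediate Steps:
z(G) = 6 - 4*G
L(o) = -2 + o (L(o) = o - 2 = -2 + o)
P = 216 (P = (-19 + (-2 - 3))*(-17 + 8) = (-19 - 5)*(-9) = -24*(-9) = 216)
X*(P + z(-7)) = 45*(216 + (6 - 4*(-7))) = 45*(216 + (6 + 28)) = 45*(216 + 34) = 45*250 = 11250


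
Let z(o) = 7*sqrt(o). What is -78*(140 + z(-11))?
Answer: -10920 - 546*I*sqrt(11) ≈ -10920.0 - 1810.9*I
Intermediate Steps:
-78*(140 + z(-11)) = -78*(140 + 7*sqrt(-11)) = -78*(140 + 7*(I*sqrt(11))) = -78*(140 + 7*I*sqrt(11)) = -10920 - 546*I*sqrt(11)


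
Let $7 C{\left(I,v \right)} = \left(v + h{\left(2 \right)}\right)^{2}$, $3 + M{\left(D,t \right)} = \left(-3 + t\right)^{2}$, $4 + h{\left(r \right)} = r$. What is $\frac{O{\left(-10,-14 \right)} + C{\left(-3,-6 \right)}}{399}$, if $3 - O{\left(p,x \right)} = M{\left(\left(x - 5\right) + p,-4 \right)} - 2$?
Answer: $- \frac{223}{2793} \approx -0.079842$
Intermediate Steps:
$h{\left(r \right)} = -4 + r$
$M{\left(D,t \right)} = -3 + \left(-3 + t\right)^{2}$
$C{\left(I,v \right)} = \frac{\left(-2 + v\right)^{2}}{7}$ ($C{\left(I,v \right)} = \frac{\left(v + \left(-4 + 2\right)\right)^{2}}{7} = \frac{\left(v - 2\right)^{2}}{7} = \frac{\left(-2 + v\right)^{2}}{7}$)
$O{\left(p,x \right)} = -41$ ($O{\left(p,x \right)} = 3 - \left(\left(-3 + \left(-3 - 4\right)^{2}\right) - 2\right) = 3 - \left(\left(-3 + \left(-7\right)^{2}\right) - 2\right) = 3 - \left(\left(-3 + 49\right) - 2\right) = 3 - \left(46 - 2\right) = 3 - 44 = -41$)
$\frac{O{\left(-10,-14 \right)} + C{\left(-3,-6 \right)}}{399} = \frac{-41 + \frac{\left(-2 - 6\right)^{2}}{7}}{399} = \left(-41 + \frac{\left(-8\right)^{2}}{7}\right) \frac{1}{399} = \left(-41 + \frac{1}{7} \cdot 64\right) \frac{1}{399} = \left(-41 + \frac{64}{7}\right) \frac{1}{399} = \left(- \frac{223}{7}\right) \frac{1}{399} = - \frac{223}{2793}$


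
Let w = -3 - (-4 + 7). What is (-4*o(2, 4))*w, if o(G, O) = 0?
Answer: 0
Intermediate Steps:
w = -6 (w = -3 - 1*3 = -3 - 3 = -6)
(-4*o(2, 4))*w = -4*0*(-6) = 0*(-6) = 0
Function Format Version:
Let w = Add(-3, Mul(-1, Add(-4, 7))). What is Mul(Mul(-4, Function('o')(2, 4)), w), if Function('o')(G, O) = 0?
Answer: 0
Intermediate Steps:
w = -6 (w = Add(-3, Mul(-1, 3)) = Add(-3, -3) = -6)
Mul(Mul(-4, Function('o')(2, 4)), w) = Mul(Mul(-4, 0), -6) = Mul(0, -6) = 0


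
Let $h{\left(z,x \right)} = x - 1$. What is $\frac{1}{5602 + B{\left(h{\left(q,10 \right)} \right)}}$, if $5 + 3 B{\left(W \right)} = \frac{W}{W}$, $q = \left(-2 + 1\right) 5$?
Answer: $\frac{3}{16802} \approx 0.00017855$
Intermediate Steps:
$q = -5$ ($q = \left(-1\right) 5 = -5$)
$h{\left(z,x \right)} = -1 + x$ ($h{\left(z,x \right)} = x - 1 = -1 + x$)
$B{\left(W \right)} = - \frac{4}{3}$ ($B{\left(W \right)} = - \frac{5}{3} + \frac{W \frac{1}{W}}{3} = - \frac{5}{3} + \frac{1}{3} \cdot 1 = - \frac{5}{3} + \frac{1}{3} = - \frac{4}{3}$)
$\frac{1}{5602 + B{\left(h{\left(q,10 \right)} \right)}} = \frac{1}{5602 - \frac{4}{3}} = \frac{1}{\frac{16802}{3}} = \frac{3}{16802}$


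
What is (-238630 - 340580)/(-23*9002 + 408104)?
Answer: -289605/100529 ≈ -2.8808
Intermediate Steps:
(-238630 - 340580)/(-23*9002 + 408104) = -579210/(-207046 + 408104) = -579210/201058 = -579210*1/201058 = -289605/100529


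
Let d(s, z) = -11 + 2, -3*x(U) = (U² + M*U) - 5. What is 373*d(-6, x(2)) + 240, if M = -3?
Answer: -3117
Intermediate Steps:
x(U) = 5/3 + U - U²/3 (x(U) = -((U² - 3*U) - 5)/3 = -(-5 + U² - 3*U)/3 = 5/3 + U - U²/3)
d(s, z) = -9
373*d(-6, x(2)) + 240 = 373*(-9) + 240 = -3357 + 240 = -3117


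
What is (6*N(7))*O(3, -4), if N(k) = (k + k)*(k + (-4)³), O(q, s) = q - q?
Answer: 0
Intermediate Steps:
O(q, s) = 0
N(k) = 2*k*(-64 + k) (N(k) = (2*k)*(k - 64) = (2*k)*(-64 + k) = 2*k*(-64 + k))
(6*N(7))*O(3, -4) = (6*(2*7*(-64 + 7)))*0 = (6*(2*7*(-57)))*0 = (6*(-798))*0 = -4788*0 = 0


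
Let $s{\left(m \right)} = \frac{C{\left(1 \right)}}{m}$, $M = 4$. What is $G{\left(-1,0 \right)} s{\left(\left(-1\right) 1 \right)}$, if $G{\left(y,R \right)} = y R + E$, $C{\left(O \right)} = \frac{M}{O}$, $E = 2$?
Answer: $-8$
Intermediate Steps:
$C{\left(O \right)} = \frac{4}{O}$
$G{\left(y,R \right)} = 2 + R y$ ($G{\left(y,R \right)} = y R + 2 = R y + 2 = 2 + R y$)
$s{\left(m \right)} = \frac{4}{m}$ ($s{\left(m \right)} = \frac{4 \cdot 1^{-1}}{m} = \frac{4 \cdot 1}{m} = \frac{4}{m}$)
$G{\left(-1,0 \right)} s{\left(\left(-1\right) 1 \right)} = \left(2 + 0 \left(-1\right)\right) \frac{4}{\left(-1\right) 1} = \left(2 + 0\right) \frac{4}{-1} = 2 \cdot 4 \left(-1\right) = 2 \left(-4\right) = -8$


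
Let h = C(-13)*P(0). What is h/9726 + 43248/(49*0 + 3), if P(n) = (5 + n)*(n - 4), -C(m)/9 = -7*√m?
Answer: 14416 - 210*I*√13/1621 ≈ 14416.0 - 0.4671*I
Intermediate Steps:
C(m) = 63*√m (C(m) = -(-63)*√m = 63*√m)
P(n) = (-4 + n)*(5 + n) (P(n) = (5 + n)*(-4 + n) = (-4 + n)*(5 + n))
h = -1260*I*√13 (h = (63*√(-13))*(-20 + 0 + 0²) = (63*(I*√13))*(-20 + 0 + 0) = (63*I*√13)*(-20) = -1260*I*√13 ≈ -4543.0*I)
h/9726 + 43248/(49*0 + 3) = -1260*I*√13/9726 + 43248/(49*0 + 3) = -1260*I*√13*(1/9726) + 43248/(0 + 3) = -210*I*√13/1621 + 43248/3 = -210*I*√13/1621 + 43248*(⅓) = -210*I*√13/1621 + 14416 = 14416 - 210*I*√13/1621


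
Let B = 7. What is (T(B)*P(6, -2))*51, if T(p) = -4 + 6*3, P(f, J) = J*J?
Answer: 2856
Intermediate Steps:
P(f, J) = J²
T(p) = 14 (T(p) = -4 + 18 = 14)
(T(B)*P(6, -2))*51 = (14*(-2)²)*51 = (14*4)*51 = 56*51 = 2856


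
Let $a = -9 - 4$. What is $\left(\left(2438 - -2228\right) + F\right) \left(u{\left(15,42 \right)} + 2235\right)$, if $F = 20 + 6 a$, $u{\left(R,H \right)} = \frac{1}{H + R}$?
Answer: $\frac{195680256}{19} \approx 1.0299 \cdot 10^{7}$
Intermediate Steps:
$a = -13$ ($a = -9 - 4 = -13$)
$F = -58$ ($F = 20 + 6 \left(-13\right) = 20 - 78 = -58$)
$\left(\left(2438 - -2228\right) + F\right) \left(u{\left(15,42 \right)} + 2235\right) = \left(\left(2438 - -2228\right) - 58\right) \left(\frac{1}{42 + 15} + 2235\right) = \left(\left(2438 + 2228\right) - 58\right) \left(\frac{1}{57} + 2235\right) = \left(4666 - 58\right) \left(\frac{1}{57} + 2235\right) = 4608 \cdot \frac{127396}{57} = \frac{195680256}{19}$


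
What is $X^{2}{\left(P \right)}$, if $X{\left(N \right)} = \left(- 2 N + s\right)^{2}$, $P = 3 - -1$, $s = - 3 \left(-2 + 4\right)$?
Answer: $38416$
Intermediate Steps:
$s = -6$ ($s = \left(-3\right) 2 = -6$)
$P = 4$ ($P = 3 + 1 = 4$)
$X{\left(N \right)} = \left(-6 - 2 N\right)^{2}$ ($X{\left(N \right)} = \left(- 2 N - 6\right)^{2} = \left(-6 - 2 N\right)^{2}$)
$X^{2}{\left(P \right)} = \left(4 \left(3 + 4\right)^{2}\right)^{2} = \left(4 \cdot 7^{2}\right)^{2} = \left(4 \cdot 49\right)^{2} = 196^{2} = 38416$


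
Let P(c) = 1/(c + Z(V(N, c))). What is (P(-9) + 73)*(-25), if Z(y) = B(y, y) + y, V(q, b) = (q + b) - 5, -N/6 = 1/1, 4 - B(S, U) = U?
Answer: -1820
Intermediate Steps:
B(S, U) = 4 - U
N = -6 (N = -6/1 = -6*1 = -6)
V(q, b) = -5 + b + q (V(q, b) = (b + q) - 5 = -5 + b + q)
Z(y) = 4 (Z(y) = (4 - y) + y = 4)
P(c) = 1/(4 + c) (P(c) = 1/(c + 4) = 1/(4 + c))
(P(-9) + 73)*(-25) = (1/(4 - 9) + 73)*(-25) = (1/(-5) + 73)*(-25) = (-1/5 + 73)*(-25) = (364/5)*(-25) = -1820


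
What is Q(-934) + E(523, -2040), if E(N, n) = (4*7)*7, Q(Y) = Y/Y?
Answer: 197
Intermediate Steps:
Q(Y) = 1
E(N, n) = 196 (E(N, n) = 28*7 = 196)
Q(-934) + E(523, -2040) = 1 + 196 = 197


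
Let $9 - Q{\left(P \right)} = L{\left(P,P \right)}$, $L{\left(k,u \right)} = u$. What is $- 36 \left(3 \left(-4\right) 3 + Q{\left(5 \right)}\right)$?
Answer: $1152$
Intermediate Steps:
$Q{\left(P \right)} = 9 - P$
$- 36 \left(3 \left(-4\right) 3 + Q{\left(5 \right)}\right) = - 36 \left(3 \left(-4\right) 3 + \left(9 - 5\right)\right) = - 36 \left(\left(-12\right) 3 + \left(9 - 5\right)\right) = - 36 \left(-36 + 4\right) = \left(-36\right) \left(-32\right) = 1152$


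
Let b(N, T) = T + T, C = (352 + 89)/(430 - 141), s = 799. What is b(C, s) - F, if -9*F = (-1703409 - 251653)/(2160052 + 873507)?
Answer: 2296141604/1436949 ≈ 1597.9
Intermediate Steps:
C = 441/289 ≈ 1.5260
b(N, T) = 2*T
F = 102898/1436949 (F = -(-1703409 - 251653)/(9*(2160052 + 873507)) = -(-1955062)/(9*3033559) = -⅑*(-102898/159661) = 102898/1436949 ≈ 0.071609)
b(C, s) - F = 2*799 - 1*102898/1436949 = 1598 - 102898/1436949 = 2296141604/1436949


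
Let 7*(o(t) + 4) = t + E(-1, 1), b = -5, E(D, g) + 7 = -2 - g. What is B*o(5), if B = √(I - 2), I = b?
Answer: -33*I*√7/7 ≈ -12.473*I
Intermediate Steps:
E(D, g) = -9 - g (E(D, g) = -7 + (-2 - g) = -9 - g)
I = -5
o(t) = -38/7 + t/7 (o(t) = -4 + (t + (-9 - 1*1))/7 = -4 + (t + (-9 - 1))/7 = -4 + (t - 10)/7 = -4 + (-10 + t)/7 = -4 + (-10/7 + t/7) = -38/7 + t/7)
B = I*√7 (B = √(-5 - 2) = √(-7) = I*√7 ≈ 2.6458*I)
B*o(5) = (I*√7)*(-38/7 + (⅐)*5) = (I*√7)*(-38/7 + 5/7) = (I*√7)*(-33/7) = -33*I*√7/7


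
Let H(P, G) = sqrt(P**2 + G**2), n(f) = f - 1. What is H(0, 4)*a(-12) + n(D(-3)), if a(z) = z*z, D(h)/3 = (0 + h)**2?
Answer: 602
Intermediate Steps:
D(h) = 3*h**2 (D(h) = 3*(0 + h)**2 = 3*h**2)
n(f) = -1 + f
a(z) = z**2
H(P, G) = sqrt(G**2 + P**2)
H(0, 4)*a(-12) + n(D(-3)) = sqrt(4**2 + 0**2)*(-12)**2 + (-1 + 3*(-3)**2) = sqrt(16 + 0)*144 + (-1 + 3*9) = sqrt(16)*144 + (-1 + 27) = 4*144 + 26 = 576 + 26 = 602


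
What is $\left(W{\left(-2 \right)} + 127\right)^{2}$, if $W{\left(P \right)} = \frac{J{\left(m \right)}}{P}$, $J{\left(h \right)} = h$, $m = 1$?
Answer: $\frac{64009}{4} \approx 16002.0$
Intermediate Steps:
$W{\left(P \right)} = \frac{1}{P}$ ($W{\left(P \right)} = 1 \frac{1}{P} = \frac{1}{P}$)
$\left(W{\left(-2 \right)} + 127\right)^{2} = \left(\frac{1}{-2} + 127\right)^{2} = \left(- \frac{1}{2} + 127\right)^{2} = \left(\frac{253}{2}\right)^{2} = \frac{64009}{4}$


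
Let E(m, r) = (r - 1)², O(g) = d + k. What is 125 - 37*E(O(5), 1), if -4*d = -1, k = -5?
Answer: 125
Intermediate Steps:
d = ¼ (d = -¼*(-1) = ¼ ≈ 0.25000)
O(g) = -19/4 (O(g) = ¼ - 5 = -19/4)
E(m, r) = (-1 + r)²
125 - 37*E(O(5), 1) = 125 - 37*(-1 + 1)² = 125 - 37*0² = 125 - 37*0 = 125 + 0 = 125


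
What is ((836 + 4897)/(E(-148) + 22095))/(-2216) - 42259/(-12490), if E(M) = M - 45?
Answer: 1025480930159/303100025840 ≈ 3.3833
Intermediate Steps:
E(M) = -45 + M
((836 + 4897)/(E(-148) + 22095))/(-2216) - 42259/(-12490) = ((836 + 4897)/((-45 - 148) + 22095))/(-2216) - 42259/(-12490) = (5733/(-193 + 22095))*(-1/2216) - 42259*(-1/12490) = (5733/21902)*(-1/2216) + 42259/12490 = -5733/48534832 + 42259/12490 = 1025480930159/303100025840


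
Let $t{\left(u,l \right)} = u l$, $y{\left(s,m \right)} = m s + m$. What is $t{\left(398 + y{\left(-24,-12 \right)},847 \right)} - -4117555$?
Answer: $4688433$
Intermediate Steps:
$y{\left(s,m \right)} = m + m s$
$t{\left(u,l \right)} = l u$
$t{\left(398 + y{\left(-24,-12 \right)},847 \right)} - -4117555 = 847 \left(398 - 12 \left(1 - 24\right)\right) - -4117555 = 847 \left(398 - -276\right) + 4117555 = 847 \left(398 + 276\right) + 4117555 = 847 \cdot 674 + 4117555 = 570878 + 4117555 = 4688433$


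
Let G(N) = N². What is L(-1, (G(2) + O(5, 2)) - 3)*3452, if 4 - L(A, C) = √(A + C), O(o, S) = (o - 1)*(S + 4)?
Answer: 13808 - 6904*√6 ≈ -3103.3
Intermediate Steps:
O(o, S) = (-1 + o)*(4 + S)
L(A, C) = 4 - √(A + C)
L(-1, (G(2) + O(5, 2)) - 3)*3452 = (4 - √(-1 + ((2² + (-4 - 1*2 + 4*5 + 2*5)) - 3)))*3452 = (4 - √(-1 + ((4 + (-4 - 2 + 20 + 10)) - 3)))*3452 = (4 - √(-1 + ((4 + 24) - 3)))*3452 = (4 - √(-1 + (28 - 3)))*3452 = (4 - √(-1 + 25))*3452 = (4 - √24)*3452 = (4 - 2*√6)*3452 = 13808 - 6904*√6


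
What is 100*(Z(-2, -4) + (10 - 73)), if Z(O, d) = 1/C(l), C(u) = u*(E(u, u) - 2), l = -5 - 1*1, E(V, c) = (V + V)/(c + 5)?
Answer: -18905/3 ≈ -6301.7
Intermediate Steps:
E(V, c) = 2*V/(5 + c) (E(V, c) = (2*V)/(5 + c) = 2*V/(5 + c))
l = -6 (l = -5 - 1 = -6)
C(u) = u*(-2 + 2*u/(5 + u)) (C(u) = u*(2*u/(5 + u) - 2) = u*(-2 + 2*u/(5 + u)))
Z(O, d) = -1/60 (Z(O, d) = 1/(-10*(-6)/(5 - 6)) = 1/(-10*(-6)/(-1)) = 1/(-10*(-6)*(-1)) = 1/(-60) = -1/60)
100*(Z(-2, -4) + (10 - 73)) = 100*(-1/60 + (10 - 73)) = 100*(-1/60 - 63) = 100*(-3781/60) = -18905/3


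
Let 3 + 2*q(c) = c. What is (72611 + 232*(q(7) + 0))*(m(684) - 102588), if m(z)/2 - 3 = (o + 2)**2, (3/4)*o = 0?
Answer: -7495595050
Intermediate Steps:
o = 0 (o = (4/3)*0 = 0)
m(z) = 14 (m(z) = 6 + 2*(0 + 2)**2 = 6 + 2*2**2 = 6 + 2*4 = 6 + 8 = 14)
q(c) = -3/2 + c/2
(72611 + 232*(q(7) + 0))*(m(684) - 102588) = (72611 + 232*((-3/2 + (1/2)*7) + 0))*(14 - 102588) = (72611 + 232*((-3/2 + 7/2) + 0))*(-102574) = (72611 + 232*(2 + 0))*(-102574) = (72611 + 232*2)*(-102574) = (72611 + 464)*(-102574) = 73075*(-102574) = -7495595050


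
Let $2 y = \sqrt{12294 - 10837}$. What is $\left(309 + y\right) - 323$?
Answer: $-14 + \frac{\sqrt{1457}}{2} \approx 5.0853$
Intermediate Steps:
$y = \frac{\sqrt{1457}}{2}$ ($y = \frac{\sqrt{12294 - 10837}}{2} = \frac{\sqrt{1457}}{2} \approx 19.085$)
$\left(309 + y\right) - 323 = \left(309 + \frac{\sqrt{1457}}{2}\right) - 323 = -14 + \frac{\sqrt{1457}}{2}$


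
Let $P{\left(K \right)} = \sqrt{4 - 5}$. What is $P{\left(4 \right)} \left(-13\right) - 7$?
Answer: $-7 - 13 i \approx -7.0 - 13.0 i$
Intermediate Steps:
$P{\left(K \right)} = i$ ($P{\left(K \right)} = \sqrt{-1} = i$)
$P{\left(4 \right)} \left(-13\right) - 7 = i \left(-13\right) - 7 = - 13 i - 7 = -7 - 13 i$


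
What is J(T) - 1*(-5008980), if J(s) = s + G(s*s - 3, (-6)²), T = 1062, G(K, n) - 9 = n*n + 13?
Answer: 5011360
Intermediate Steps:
G(K, n) = 22 + n² (G(K, n) = 9 + (n*n + 13) = 9 + (n² + 13) = 9 + (13 + n²) = 22 + n²)
J(s) = 1318 + s (J(s) = s + (22 + ((-6)²)²) = s + (22 + 36²) = s + (22 + 1296) = s + 1318 = 1318 + s)
J(T) - 1*(-5008980) = (1318 + 1062) - 1*(-5008980) = 2380 + 5008980 = 5011360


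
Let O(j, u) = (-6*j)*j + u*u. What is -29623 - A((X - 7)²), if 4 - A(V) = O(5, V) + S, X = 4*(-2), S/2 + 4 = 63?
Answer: 20966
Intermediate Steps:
S = 118 (S = -8 + 2*63 = -8 + 126 = 118)
X = -8
O(j, u) = u² - 6*j² (O(j, u) = -6*j² + u² = u² - 6*j²)
A(V) = 36 - V² (A(V) = 4 - ((V² - 6*5²) + 118) = 4 - ((V² - 6*25) + 118) = 4 - ((V² - 150) + 118) = 4 - ((-150 + V²) + 118) = 4 - (-32 + V²) = 4 + (32 - V²) = 36 - V²)
-29623 - A((X - 7)²) = -29623 - (36 - ((-8 - 7)²)²) = -29623 - (36 - ((-15)²)²) = -29623 - (36 - 1*225²) = -29623 - (36 - 1*50625) = -29623 - (36 - 50625) = -29623 - 1*(-50589) = -29623 + 50589 = 20966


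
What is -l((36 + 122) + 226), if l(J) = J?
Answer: -384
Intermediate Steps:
-l((36 + 122) + 226) = -((36 + 122) + 226) = -(158 + 226) = -1*384 = -384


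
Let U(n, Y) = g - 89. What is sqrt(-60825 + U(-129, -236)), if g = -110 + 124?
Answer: 10*I*sqrt(609) ≈ 246.78*I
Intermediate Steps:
g = 14
U(n, Y) = -75 (U(n, Y) = 14 - 89 = -75)
sqrt(-60825 + U(-129, -236)) = sqrt(-60825 - 75) = sqrt(-60900) = 10*I*sqrt(609)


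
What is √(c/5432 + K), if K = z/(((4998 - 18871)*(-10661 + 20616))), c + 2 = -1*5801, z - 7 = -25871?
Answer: I*√3066926878138198430410/53585017420 ≈ 1.0335*I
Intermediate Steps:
z = -25864 (z = 7 - 25871 = -25864)
c = -5803 (c = -2 - 1*5801 = -2 - 5801 = -5803)
K = 25864/138105715 (K = -25864*1/((-10661 + 20616)*(4998 - 18871)) = -25864/((-13873*9955)) = -25864/(-138105715) = -25864*(-1/138105715) = 25864/138105715 ≈ 0.00018728)
√(c/5432 + K) = √(-5803/5432 + 25864/138105715) = √(-5803*1/5432 + 25864/138105715) = √(-829/776 + 25864/138105715) = √(-114469567271/107170034840) = I*√3066926878138198430410/53585017420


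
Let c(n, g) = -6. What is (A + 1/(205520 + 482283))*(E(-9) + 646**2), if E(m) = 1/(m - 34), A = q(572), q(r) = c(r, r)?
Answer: -74054026689579/29575529 ≈ -2.5039e+6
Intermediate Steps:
q(r) = -6
A = -6
E(m) = 1/(-34 + m)
(A + 1/(205520 + 482283))*(E(-9) + 646**2) = (-6 + 1/(205520 + 482283))*(1/(-34 - 9) + 646**2) = (-6 + 1/687803)*(1/(-43) + 417316) = (-6 + 1/687803)*(-1/43 + 417316) = -4126817/687803*17944587/43 = -74054026689579/29575529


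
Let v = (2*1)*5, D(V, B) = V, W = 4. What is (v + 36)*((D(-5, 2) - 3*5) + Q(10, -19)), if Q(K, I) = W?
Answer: -736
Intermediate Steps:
Q(K, I) = 4
v = 10 (v = 2*5 = 10)
(v + 36)*((D(-5, 2) - 3*5) + Q(10, -19)) = (10 + 36)*((-5 - 3*5) + 4) = 46*((-5 - 15) + 4) = 46*(-20 + 4) = 46*(-16) = -736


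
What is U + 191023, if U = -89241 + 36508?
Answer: 138290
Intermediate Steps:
U = -52733
U + 191023 = -52733 + 191023 = 138290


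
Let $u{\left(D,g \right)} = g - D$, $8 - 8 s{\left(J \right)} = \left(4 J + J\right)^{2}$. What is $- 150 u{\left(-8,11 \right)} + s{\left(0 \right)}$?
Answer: $-2849$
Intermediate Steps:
$s{\left(J \right)} = 1 - \frac{25 J^{2}}{8}$ ($s{\left(J \right)} = 1 - \frac{\left(4 J + J\right)^{2}}{8} = 1 - \frac{\left(5 J\right)^{2}}{8} = 1 - \frac{25 J^{2}}{8}$)
$- 150 u{\left(-8,11 \right)} + s{\left(0 \right)} = - 150 \left(11 - -8\right) + \left(1 - \frac{25 \cdot 0^{2}}{8}\right) = - 150 \left(11 + 8\right) + \left(1 - 0\right) = \left(-150\right) 19 + \left(1 + 0\right) = -2850 + 1 = -2849$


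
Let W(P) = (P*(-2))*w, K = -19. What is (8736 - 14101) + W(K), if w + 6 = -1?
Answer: -5631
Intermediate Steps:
w = -7 (w = -6 - 1 = -7)
W(P) = 14*P (W(P) = (P*(-2))*(-7) = -2*P*(-7) = 14*P)
(8736 - 14101) + W(K) = (8736 - 14101) + 14*(-19) = -5365 - 266 = -5631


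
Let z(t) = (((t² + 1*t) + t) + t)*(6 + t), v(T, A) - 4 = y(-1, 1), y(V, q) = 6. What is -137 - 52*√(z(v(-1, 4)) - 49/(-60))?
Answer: -137 - 26*√1872735/15 ≈ -2509.0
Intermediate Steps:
v(T, A) = 10 (v(T, A) = 4 + 6 = 10)
z(t) = (6 + t)*(t² + 3*t) (z(t) = (((t² + t) + t) + t)*(6 + t) = (((t + t²) + t) + t)*(6 + t) = ((t² + 2*t) + t)*(6 + t) = (t² + 3*t)*(6 + t) = (6 + t)*(t² + 3*t))
-137 - 52*√(z(v(-1, 4)) - 49/(-60)) = -137 - 52*√(10*(18 + 10² + 9*10) - 49/(-60)) = -137 - 52*√(10*(18 + 100 + 90) - 49*(-1/60)) = -137 - 52*√(10*208 + 49/60) = -137 - 52*√(2080 + 49/60) = -137 - 26*√1872735/15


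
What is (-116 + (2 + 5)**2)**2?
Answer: 4489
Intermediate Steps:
(-116 + (2 + 5)**2)**2 = (-116 + 7**2)**2 = (-116 + 49)**2 = (-67)**2 = 4489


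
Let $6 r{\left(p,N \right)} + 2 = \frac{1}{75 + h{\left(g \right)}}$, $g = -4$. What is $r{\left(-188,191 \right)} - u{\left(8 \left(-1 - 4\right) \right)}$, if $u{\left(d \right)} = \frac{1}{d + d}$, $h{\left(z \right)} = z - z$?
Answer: $- \frac{1147}{3600} \approx -0.31861$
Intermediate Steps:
$h{\left(z \right)} = 0$
$r{\left(p,N \right)} = - \frac{149}{450}$ ($r{\left(p,N \right)} = - \frac{1}{3} + \frac{1}{6 \left(75 + 0\right)} = - \frac{1}{3} + \frac{1}{6 \cdot 75} = - \frac{1}{3} + \frac{1}{6} \cdot \frac{1}{75} = - \frac{1}{3} + \frac{1}{450} = - \frac{149}{450}$)
$u{\left(d \right)} = \frac{1}{2 d}$
$r{\left(-188,191 \right)} - u{\left(8 \left(-1 - 4\right) \right)} = - \frac{149}{450} - \frac{1}{2 \cdot 8 \left(-1 - 4\right)} = - \frac{149}{450} - \frac{1}{2 \cdot 8 \left(-5\right)} = - \frac{149}{450} - \frac{1}{2 \left(-40\right)} = - \frac{149}{450} - \frac{1}{2} \left(- \frac{1}{40}\right) = - \frac{149}{450} - - \frac{1}{80} = - \frac{149}{450} + \frac{1}{80} = - \frac{1147}{3600}$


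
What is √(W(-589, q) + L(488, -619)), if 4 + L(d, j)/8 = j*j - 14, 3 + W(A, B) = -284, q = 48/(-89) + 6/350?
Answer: √3064857 ≈ 1750.7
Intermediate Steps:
q = -8133/15575 (q = 48*(-1/89) + 6*(1/350) = -48/89 + 3/175 = -8133/15575 ≈ -0.52218)
W(A, B) = -287 (W(A, B) = -3 - 284 = -287)
L(d, j) = -144 + 8*j² (L(d, j) = -32 + 8*(j*j - 14) = -32 + 8*(j² - 14) = -32 + 8*(-14 + j²) = -32 + (-112 + 8*j²) = -144 + 8*j²)
√(W(-589, q) + L(488, -619)) = √(-287 + (-144 + 8*(-619)²)) = √(-287 + (-144 + 8*383161)) = √(-287 + (-144 + 3065288)) = √(-287 + 3065144) = √3064857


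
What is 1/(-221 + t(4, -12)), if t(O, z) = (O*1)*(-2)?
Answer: -1/229 ≈ -0.0043668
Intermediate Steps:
t(O, z) = -2*O (t(O, z) = O*(-2) = -2*O)
1/(-221 + t(4, -12)) = 1/(-221 - 2*4) = 1/(-221 - 8) = 1/(-229) = -1/229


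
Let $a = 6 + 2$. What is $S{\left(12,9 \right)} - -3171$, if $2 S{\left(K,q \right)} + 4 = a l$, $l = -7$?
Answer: $3141$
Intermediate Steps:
$a = 8$
$S{\left(K,q \right)} = -30$ ($S{\left(K,q \right)} = -2 + \frac{8 \left(-7\right)}{2} = -2 + \frac{1}{2} \left(-56\right) = -2 - 28 = -30$)
$S{\left(12,9 \right)} - -3171 = -30 - -3171 = -30 + 3171 = 3141$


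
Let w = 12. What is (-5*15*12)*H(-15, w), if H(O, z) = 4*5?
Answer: -18000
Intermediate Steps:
H(O, z) = 20
(-5*15*12)*H(-15, w) = (-5*15*12)*20 = -75*12*20 = -900*20 = -18000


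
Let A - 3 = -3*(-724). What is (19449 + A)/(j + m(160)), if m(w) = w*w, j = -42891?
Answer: -21624/17291 ≈ -1.2506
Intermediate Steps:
m(w) = w²
A = 2175 (A = 3 - 3*(-724) = 3 + 2172 = 2175)
(19449 + A)/(j + m(160)) = (19449 + 2175)/(-42891 + 160²) = 21624/(-42891 + 25600) = 21624/(-17291) = 21624*(-1/17291) = -21624/17291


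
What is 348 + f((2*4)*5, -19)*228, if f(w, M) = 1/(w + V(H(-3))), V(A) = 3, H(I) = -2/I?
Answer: 15192/43 ≈ 353.30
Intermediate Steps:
f(w, M) = 1/(3 + w) (f(w, M) = 1/(w + 3) = 1/(3 + w))
348 + f((2*4)*5, -19)*228 = 348 + 228/(3 + (2*4)*5) = 348 + 228/(3 + 8*5) = 348 + 228/(3 + 40) = 348 + 228/43 = 15192/43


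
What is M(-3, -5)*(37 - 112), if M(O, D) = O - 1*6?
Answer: 675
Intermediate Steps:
M(O, D) = -6 + O (M(O, D) = O - 6 = -6 + O)
M(-3, -5)*(37 - 112) = (-6 - 3)*(37 - 112) = -9*(-75) = 675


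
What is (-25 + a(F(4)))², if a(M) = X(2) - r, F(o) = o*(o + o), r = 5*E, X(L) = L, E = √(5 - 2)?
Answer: 604 + 230*√3 ≈ 1002.4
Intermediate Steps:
E = √3 ≈ 1.7320
r = 5*√3 ≈ 8.6602
F(o) = 2*o² (F(o) = o*(2*o) = 2*o²)
a(M) = 2 - 5*√3
(-25 + a(F(4)))² = (-25 + (2 - 5*√3))² = (-23 - 5*√3)²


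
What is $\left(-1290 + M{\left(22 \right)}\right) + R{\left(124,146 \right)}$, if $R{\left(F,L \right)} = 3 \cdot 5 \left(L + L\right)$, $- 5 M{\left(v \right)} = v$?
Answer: $\frac{15428}{5} \approx 3085.6$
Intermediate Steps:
$M{\left(v \right)} = - \frac{v}{5}$
$R{\left(F,L \right)} = 30 L$ ($R{\left(F,L \right)} = 15 \cdot 2 L = 30 L$)
$\left(-1290 + M{\left(22 \right)}\right) + R{\left(124,146 \right)} = \left(-1290 - \frac{22}{5}\right) + 30 \cdot 146 = \left(-1290 - \frac{22}{5}\right) + 4380 = - \frac{6472}{5} + 4380 = \frac{15428}{5}$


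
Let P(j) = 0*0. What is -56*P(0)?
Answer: 0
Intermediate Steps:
P(j) = 0
-56*P(0) = -56*0 = 0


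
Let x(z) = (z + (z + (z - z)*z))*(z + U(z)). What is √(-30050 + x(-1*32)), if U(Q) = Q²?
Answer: I*√93538 ≈ 305.84*I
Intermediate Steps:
x(z) = 2*z*(z + z²) (x(z) = (z + (z + (z - z)*z))*(z + z²) = (z + (z + 0*z))*(z + z²) = (z + (z + 0))*(z + z²) = (z + z)*(z + z²) = (2*z)*(z + z²) = 2*z*(z + z²))
√(-30050 + x(-1*32)) = √(-30050 + 2*(-1*32)²*(1 - 1*32)) = √(-30050 + 2*(-32)²*(1 - 32)) = √(-30050 + 2*1024*(-31)) = √(-30050 - 63488) = √(-93538) = I*√93538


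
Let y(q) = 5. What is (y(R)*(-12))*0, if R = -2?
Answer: 0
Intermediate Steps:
(y(R)*(-12))*0 = (5*(-12))*0 = -60*0 = 0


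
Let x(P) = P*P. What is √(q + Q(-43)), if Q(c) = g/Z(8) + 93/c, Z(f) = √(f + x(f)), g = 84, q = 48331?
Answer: √(89360020 + 12943*√2)/43 ≈ 219.86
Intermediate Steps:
x(P) = P²
Z(f) = √(f + f²)
Q(c) = 7*√2 + 93/c (Q(c) = 84/(√(8*(1 + 8))) + 93/c = 84/(√(8*9)) + 93/c = 84/(√72) + 93/c = 84/((6*√2)) + 93/c = 84*(√2/12) + 93/c = 7*√2 + 93/c)
√(q + Q(-43)) = √(48331 + (7*√2 + 93/(-43))) = √(48331 + (7*√2 + 93*(-1/43))) = √(48331 + (7*√2 - 93/43)) = √(48331 + (-93/43 + 7*√2)) = √(2078140/43 + 7*√2)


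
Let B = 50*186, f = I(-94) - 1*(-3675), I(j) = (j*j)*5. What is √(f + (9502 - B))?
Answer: √48057 ≈ 219.22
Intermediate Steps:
I(j) = 5*j² (I(j) = j²*5 = 5*j²)
f = 47855 (f = 5*(-94)² - 1*(-3675) = 5*8836 + 3675 = 44180 + 3675 = 47855)
B = 9300
√(f + (9502 - B)) = √(47855 + (9502 - 1*9300)) = √(47855 + (9502 - 9300)) = √(47855 + 202) = √48057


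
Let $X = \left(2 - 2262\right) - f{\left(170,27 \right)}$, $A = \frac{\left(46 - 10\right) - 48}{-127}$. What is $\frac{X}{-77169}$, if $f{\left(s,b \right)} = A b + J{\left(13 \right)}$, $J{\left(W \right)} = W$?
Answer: $\frac{288995}{9800463} \approx 0.029488$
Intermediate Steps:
$A = \frac{12}{127}$ ($A = \left(\left(46 - 10\right) - 48\right) \left(- \frac{1}{127}\right) = \left(36 - 48\right) \left(- \frac{1}{127}\right) = \left(-12\right) \left(- \frac{1}{127}\right) = \frac{12}{127} \approx 0.094488$)
$f{\left(s,b \right)} = 13 + \frac{12 b}{127}$ ($f{\left(s,b \right)} = \frac{12 b}{127} + 13 = 13 + \frac{12 b}{127}$)
$X = - \frac{288995}{127}$ ($X = \left(2 - 2262\right) - \left(13 + \frac{12}{127} \cdot 27\right) = \left(2 - 2262\right) - \left(13 + \frac{324}{127}\right) = -2260 - \frac{1975}{127} = - \frac{288995}{127} \approx -2275.6$)
$\frac{X}{-77169} = - \frac{288995}{127 \left(-77169\right)} = \left(- \frac{288995}{127}\right) \left(- \frac{1}{77169}\right) = \frac{288995}{9800463}$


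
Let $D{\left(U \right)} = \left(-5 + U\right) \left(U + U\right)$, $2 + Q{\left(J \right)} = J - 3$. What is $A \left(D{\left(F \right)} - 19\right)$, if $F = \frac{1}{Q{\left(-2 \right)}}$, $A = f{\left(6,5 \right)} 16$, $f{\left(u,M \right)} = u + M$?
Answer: $- \frac{151184}{49} \approx -3085.4$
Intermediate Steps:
$f{\left(u,M \right)} = M + u$
$A = 176$ ($A = \left(5 + 6\right) 16 = 11 \cdot 16 = 176$)
$Q{\left(J \right)} = -5 + J$ ($Q{\left(J \right)} = -2 + \left(J - 3\right) = -2 + \left(-3 + J\right) = -5 + J$)
$F = - \frac{1}{7}$ ($F = \frac{1}{-5 - 2} = \frac{1}{-7} = - \frac{1}{7} \approx -0.14286$)
$D{\left(U \right)} = 2 U \left(-5 + U\right)$ ($D{\left(U \right)} = \left(-5 + U\right) 2 U = 2 U \left(-5 + U\right)$)
$A \left(D{\left(F \right)} - 19\right) = 176 \left(2 \left(- \frac{1}{7}\right) \left(-5 - \frac{1}{7}\right) - 19\right) = 176 \left(2 \left(- \frac{1}{7}\right) \left(- \frac{36}{7}\right) - 19\right) = 176 \left(\frac{72}{49} - 19\right) = 176 \left(- \frac{859}{49}\right) = - \frac{151184}{49}$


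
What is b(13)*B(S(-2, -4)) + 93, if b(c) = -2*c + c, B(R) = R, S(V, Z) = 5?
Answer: 28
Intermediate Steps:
b(c) = -c
b(13)*B(S(-2, -4)) + 93 = -1*13*5 + 93 = -13*5 + 93 = -65 + 93 = 28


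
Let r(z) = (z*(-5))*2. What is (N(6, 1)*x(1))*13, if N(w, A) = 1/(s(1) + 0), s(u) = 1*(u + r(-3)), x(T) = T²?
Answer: 13/31 ≈ 0.41935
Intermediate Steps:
r(z) = -10*z (r(z) = -5*z*2 = -10*z)
s(u) = 30 + u (s(u) = 1*(u - 10*(-3)) = 1*(u + 30) = 1*(30 + u) = 30 + u)
N(w, A) = 1/31 (N(w, A) = 1/((30 + 1) + 0) = 1/(31 + 0) = 1/31)
(N(6, 1)*x(1))*13 = ((1/31)*1²)*13 = ((1/31)*1)*13 = (1/31)*13 = 13/31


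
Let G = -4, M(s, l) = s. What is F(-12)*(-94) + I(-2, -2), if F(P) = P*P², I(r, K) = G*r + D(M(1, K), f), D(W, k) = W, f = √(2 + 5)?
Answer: 162441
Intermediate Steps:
f = √7 ≈ 2.6458
I(r, K) = 1 - 4*r (I(r, K) = -4*r + 1 = 1 - 4*r)
F(P) = P³
F(-12)*(-94) + I(-2, -2) = (-12)³*(-94) + (1 - 4*(-2)) = -1728*(-94) + (1 + 8) = 162432 + 9 = 162441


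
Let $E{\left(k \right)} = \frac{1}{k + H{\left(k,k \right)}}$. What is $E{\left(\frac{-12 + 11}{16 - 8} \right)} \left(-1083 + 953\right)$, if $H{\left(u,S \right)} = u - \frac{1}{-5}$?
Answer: $2600$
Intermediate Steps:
$H{\left(u,S \right)} = \frac{1}{5} + u$ ($H{\left(u,S \right)} = u - - \frac{1}{5} = u + \frac{1}{5} = \frac{1}{5} + u$)
$E{\left(k \right)} = \frac{1}{\frac{1}{5} + 2 k}$ ($E{\left(k \right)} = \frac{1}{k + \left(\frac{1}{5} + k\right)} = \frac{1}{\frac{1}{5} + 2 k}$)
$E{\left(\frac{-12 + 11}{16 - 8} \right)} \left(-1083 + 953\right) = \frac{5}{1 + 10 \frac{-12 + 11}{16 - 8}} \left(-1083 + 953\right) = \frac{5}{1 + 10 \left(- \frac{1}{8}\right)} \left(-130\right) = \frac{5}{1 - \frac{5}{4}} \left(-130\right) = \frac{5}{- \frac{1}{4}} \left(-130\right) = 5 \left(-4\right) \left(-130\right) = \left(-20\right) \left(-130\right) = 2600$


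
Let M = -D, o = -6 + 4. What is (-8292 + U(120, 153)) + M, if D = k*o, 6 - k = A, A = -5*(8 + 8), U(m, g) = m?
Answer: -8000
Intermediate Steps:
o = -2
A = -80 (A = -5*16 = -80)
k = 86 (k = 6 - 1*(-80) = 6 + 80 = 86)
D = -172 (D = 86*(-2) = -172)
M = 172 (M = -1*(-172) = 172)
(-8292 + U(120, 153)) + M = (-8292 + 120) + 172 = -8172 + 172 = -8000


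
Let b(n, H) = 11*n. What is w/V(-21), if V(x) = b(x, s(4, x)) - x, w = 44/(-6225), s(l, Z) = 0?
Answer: 22/653625 ≈ 3.3658e-5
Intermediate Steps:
w = -44/6225 (w = 44*(-1/6225) = -44/6225 ≈ -0.0070683)
V(x) = 10*x (V(x) = 11*x - x = 10*x)
w/V(-21) = -44/(6225*(10*(-21))) = -44/6225/(-210) = -44/6225*(-1/210) = 22/653625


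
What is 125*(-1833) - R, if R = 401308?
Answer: -630433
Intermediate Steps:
125*(-1833) - R = 125*(-1833) - 1*401308 = -229125 - 401308 = -630433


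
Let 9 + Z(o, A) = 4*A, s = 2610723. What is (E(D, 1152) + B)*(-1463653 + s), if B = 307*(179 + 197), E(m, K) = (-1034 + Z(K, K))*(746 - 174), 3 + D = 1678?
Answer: 2471490786840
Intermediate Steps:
D = 1675 (D = -3 + 1678 = 1675)
Z(o, A) = -9 + 4*A
E(m, K) = -596596 + 2288*K (E(m, K) = (-1034 + (-9 + 4*K))*(746 - 174) = (-1043 + 4*K)*572 = -596596 + 2288*K)
B = 115432 (B = 307*376 = 115432)
(E(D, 1152) + B)*(-1463653 + s) = ((-596596 + 2288*1152) + 115432)*(-1463653 + 2610723) = ((-596596 + 2635776) + 115432)*1147070 = (2039180 + 115432)*1147070 = 2154612*1147070 = 2471490786840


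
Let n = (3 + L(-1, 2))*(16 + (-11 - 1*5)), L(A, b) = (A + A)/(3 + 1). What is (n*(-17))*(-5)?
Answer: 0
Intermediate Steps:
L(A, b) = A/2 (L(A, b) = (2*A)/4 = (2*A)*(¼) = A/2)
n = 0 (n = (3 + (½)*(-1))*(16 + (-11 - 1*5)) = (3 - ½)*(16 + (-11 - 5)) = 5*(16 - 16)/2 = (5/2)*0 = 0)
(n*(-17))*(-5) = (0*(-17))*(-5) = 0*(-5) = 0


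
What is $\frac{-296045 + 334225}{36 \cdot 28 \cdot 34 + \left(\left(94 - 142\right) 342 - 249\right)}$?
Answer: $\frac{38180}{17607} \approx 2.1685$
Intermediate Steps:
$\frac{-296045 + 334225}{36 \cdot 28 \cdot 34 + \left(\left(94 - 142\right) 342 - 249\right)} = \frac{38180}{1008 \cdot 34 + \left(\left(94 - 142\right) 342 - 249\right)} = \frac{38180}{34272 - 16665} = \frac{38180}{17607}$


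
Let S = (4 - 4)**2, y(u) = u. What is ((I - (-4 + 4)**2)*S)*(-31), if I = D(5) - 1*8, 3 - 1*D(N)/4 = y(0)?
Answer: 0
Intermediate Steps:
D(N) = 12 (D(N) = 12 - 4*0 = 12 + 0 = 12)
S = 0 (S = 0**2 = 0)
I = 4 (I = 12 - 1*8 = 12 - 8 = 4)
((I - (-4 + 4)**2)*S)*(-31) = ((4 - (-4 + 4)**2)*0)*(-31) = ((4 - 1*0**2)*0)*(-31) = ((4 - 1*0)*0)*(-31) = ((4 + 0)*0)*(-31) = (4*0)*(-31) = 0*(-31) = 0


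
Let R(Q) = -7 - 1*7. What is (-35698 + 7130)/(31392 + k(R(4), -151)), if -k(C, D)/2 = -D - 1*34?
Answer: -14284/15579 ≈ -0.91687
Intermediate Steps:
R(Q) = -14 (R(Q) = -7 - 7 = -14)
k(C, D) = 68 + 2*D (k(C, D) = -2*(-D - 1*34) = -2*(-D - 34) = -2*(-34 - D) = 68 + 2*D)
(-35698 + 7130)/(31392 + k(R(4), -151)) = (-35698 + 7130)/(31392 + (68 + 2*(-151))) = -28568/(31392 + (68 - 302)) = -28568/(31392 - 234) = -28568/31158 = -28568*1/31158 = -14284/15579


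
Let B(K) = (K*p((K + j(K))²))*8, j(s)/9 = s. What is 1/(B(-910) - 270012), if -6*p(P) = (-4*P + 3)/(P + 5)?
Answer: -2160261/593780859124 ≈ -3.6381e-6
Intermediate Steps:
j(s) = 9*s
p(P) = -(3 - 4*P)/(6*(5 + P)) (p(P) = -(-4*P + 3)/(6*(P + 5)) = -(3 - 4*P)/(6*(5 + P)))
B(K) = 4*K*(-3 + 400*K²)/(3*(5 + 100*K²)) (B(K) = (K*((-3 + 4*(K + 9*K)²)/(6*(5 + (K + 9*K)²))))*8 = (K*((-3 + 4*(10*K)²)/(6*(5 + (10*K)²))))*8 = (K*((-3 + 4*(100*K²))/(6*(5 + 100*K²))))*8 = (K*((-3 + 400*K²)/(6*(5 + 100*K²))))*8 = (K*(-3 + 400*K²)/(6*(5 + 100*K²)))*8 = 4*K*(-3 + 400*K²)/(3*(5 + 100*K²)))
1/(B(-910) - 270012) = 1/((-12*(-910) + 1600*(-910)³)/(15 + 300*(-910)²) - 270012) = 1/((10920 + 1600*(-753571000))/(15 + 300*828100) - 270012) = 1/((10920 - 1205713600000)/(15 + 248430000) - 270012) = 1/(-1205713589080/248430015 - 270012) = 1/((1/248430015)*(-1205713589080) - 270012) = 1/(-10484465992/2160261 - 270012) = 1/(-593780859124/2160261) = -2160261/593780859124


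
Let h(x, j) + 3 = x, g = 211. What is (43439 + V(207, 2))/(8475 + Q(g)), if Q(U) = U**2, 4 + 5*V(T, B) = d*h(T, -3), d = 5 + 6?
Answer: 43887/52996 ≈ 0.82812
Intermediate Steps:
d = 11
h(x, j) = -3 + x
V(T, B) = -37/5 + 11*T/5 (V(T, B) = -4/5 + (11*(-3 + T))/5 = -4/5 + (-33 + 11*T)/5 = -4/5 + (-33/5 + 11*T/5) = -37/5 + 11*T/5)
(43439 + V(207, 2))/(8475 + Q(g)) = (43439 + (-37/5 + (11/5)*207))/(8475 + 211**2) = (43439 + (-37/5 + 2277/5))/(8475 + 44521) = (43439 + 448)/52996 = 43887*(1/52996) = 43887/52996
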